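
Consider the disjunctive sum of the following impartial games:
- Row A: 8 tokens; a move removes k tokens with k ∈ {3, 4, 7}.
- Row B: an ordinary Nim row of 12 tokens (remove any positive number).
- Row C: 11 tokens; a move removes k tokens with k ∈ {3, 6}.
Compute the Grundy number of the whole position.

Build the Grundy sequence for row A with g(k) = mex{g(k−s) : s ∈ {3, 4, 7}, s ≤ k}:
g(0) = mex{} = 0
g(1) = mex{} = 0
g(2) = mex{} = 0
g(3) = mex{0} = 1
g(4) = mex{0} = 1
g(5) = mex{0} = 1
g(6) = mex{0,1} = 2
g(7) = mex{0,1} = 2
g(8) = mex{0,1} = 2
So g(8) = 2.
Row B is a plain Nim row of size 12, so its Grundy value is 12.
Build the Grundy sequence for row C with g(k) = mex{g(k−s) : s ∈ {3, 6}, s ≤ k}:
k:     0  1  2  3  4  5  6  7  8  9 10 11
g(k):  0  0  0  1  1  1  2  2  2  0  0  0
So g(11) = 0.
By the Sprague-Grundy theorem, the Grundy value of a sum of independent games is the XOR of the component values.
Combined value = 2 ⊕ 12 ⊕ 0 = 14.

14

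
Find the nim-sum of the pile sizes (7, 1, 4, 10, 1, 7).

14

Nim-sum: 7 ⊕ 1 ⊕ 4 ⊕ 10 ⊕ 1 ⊕ 7 = 14.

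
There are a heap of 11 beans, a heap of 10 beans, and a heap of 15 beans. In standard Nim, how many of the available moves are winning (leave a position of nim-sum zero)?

3

Compute the nim-sum pairwise:
11 XOR 10 = 1
1 XOR 15 = 14
The overall nim-sum is X = 14. A heap of size p has a winning move iff p XOR X < p (reduce it to p XOR X).
  11: 11 XOR 14 = 5 < 11 — winning move (to 5).
  10: 10 XOR 14 = 4 < 10 — winning move (to 4).
  15: 15 XOR 14 = 1 < 15 — winning move (to 1).
That gives 3 winning moves.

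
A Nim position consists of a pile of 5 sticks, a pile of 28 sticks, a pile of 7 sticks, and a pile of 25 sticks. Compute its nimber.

Compute the nim-sum pairwise:
5 ⊕ 28 = 25
25 ⊕ 7 = 30
30 ⊕ 25 = 7

7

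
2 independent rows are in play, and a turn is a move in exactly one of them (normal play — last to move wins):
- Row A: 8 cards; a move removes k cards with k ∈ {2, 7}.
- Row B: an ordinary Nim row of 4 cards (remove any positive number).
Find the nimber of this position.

Grundy values for row A (subtraction set {2, 7}):
k:     0  1  2  3  4  5  6  7  8
g(k):  0  0  1  1  0  0  1  1  2
So g(8) = 2.
Row B is a plain Nim row of size 4, so its Grundy value is 4.
By the Sprague-Grundy theorem, the Grundy value of a sum of independent games is the XOR of the component values.
Combined value = 2 ⊕ 4 = 6.

6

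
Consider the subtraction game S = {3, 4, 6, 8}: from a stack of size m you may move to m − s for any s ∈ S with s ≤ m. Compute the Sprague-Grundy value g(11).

0

Build the Grundy sequence with g(k) = mex{g(k−s) : s ∈ {3, 4, 6, 8}, s ≤ k}:
k:     0  1  2  3  4  5  6  7  8  9 10 11
g(k):  0  0  0  1  1  1  2  2  2  3  3  0
So g(11) = 0.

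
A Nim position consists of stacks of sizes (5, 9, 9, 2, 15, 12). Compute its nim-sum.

4

Bitwise XOR of the heap sizes:
  0101  (5)
  1001  (9)
  1001  (9)
  0010  (2)
  1111  (15)
  1100  (12)
  ----
  0100  (4)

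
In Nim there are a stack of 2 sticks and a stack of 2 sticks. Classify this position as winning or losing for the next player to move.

Compute the nim-sum pairwise:
2 ⊕ 2 = 0
The nim-sum is 0, so this is a P-position: the player to move is in a losing position under optimal play.

Losing position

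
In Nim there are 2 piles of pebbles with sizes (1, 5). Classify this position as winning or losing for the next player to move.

Nim-sum: 1 ^ 5 = 4.
The nim-sum is 4 ≠ 0, so this is an N-position: the player to move can win.

Winning position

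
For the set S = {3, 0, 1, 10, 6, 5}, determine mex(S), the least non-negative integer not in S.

2

The values 0, 1 are all present; 2 is the first non-negative integer missing from the set.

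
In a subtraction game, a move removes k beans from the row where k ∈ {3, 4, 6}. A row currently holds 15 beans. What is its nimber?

Compute g(0), g(1), … for moves {3, 4, 6}:
k:     0  1  2  3  4  5  6  7  8  9 10 11 12 13 14 15
g(k):  0  0  0  1  1  1  2  2  2  0  0  0  1  1  1  2
So g(15) = 2.

2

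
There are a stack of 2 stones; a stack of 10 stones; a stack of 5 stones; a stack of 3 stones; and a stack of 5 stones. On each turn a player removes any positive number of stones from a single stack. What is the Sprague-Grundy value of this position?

Bitwise XOR of the heap sizes:
  0010  (2)
  1010  (10)
  0101  (5)
  0011  (3)
  0101  (5)
  ----
  1011  (11)

11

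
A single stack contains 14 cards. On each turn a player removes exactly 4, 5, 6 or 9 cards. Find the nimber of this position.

Grundy values for subtraction set {4, 5, 6, 9}:
k:     0  1  2  3  4  5  6  7  8  9 10 11 12 13 14
g(k):  0  0  0  0  1  1  1  1  2  2  2  2  3  0  0
So g(14) = 0.

0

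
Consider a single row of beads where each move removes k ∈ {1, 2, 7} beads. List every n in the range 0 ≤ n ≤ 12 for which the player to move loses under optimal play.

0, 3, 6, 9, 12

Build the Grundy sequence with g(k) = mex{g(k−s) : s ∈ {1, 2, 7}, s ≤ k}:
k:     0  1  2  3  4  5  6  7  8  9 10 11 12
g(k):  0  1  2  0  1  2  0  1  2  0  1  2  0
The P-positions (g = 0) in 0..12 are 0, 3, 6, 9, 12.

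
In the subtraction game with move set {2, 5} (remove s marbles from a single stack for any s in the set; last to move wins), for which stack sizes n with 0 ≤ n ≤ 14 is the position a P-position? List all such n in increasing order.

0, 1, 4, 7, 8, 11, 14

Build the Grundy sequence with g(k) = mex{g(k−s) : s ∈ {2, 5}, s ≤ k}:
g(0) = mex{} = 0
g(1) = mex{} = 0
g(2) = mex{0} = 1
g(3) = mex{0} = 1
g(4) = mex{1} = 0
g(5) = mex{0,1} = 2
g(6) = mex{0} = 1
g(7) = mex{1,2} = 0
g(8) = mex{1} = 0
g(9) = mex{0} = 1
g(10) = mex{0,2} = 1
g(11) = mex{1} = 0
g(12) = mex{0,1} = 2
g(13) = mex{0} = 1
g(14) = mex{1,2} = 0
The P-positions (g = 0) in 0..14 are 0, 1, 4, 7, 8, 11, 14.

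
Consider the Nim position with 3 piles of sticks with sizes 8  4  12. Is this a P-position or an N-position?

P-position

In binary:
  1000  (8)
  0100  (4)
  1100  (12)
  ----
  0000  (0)
The nim-sum is 0, so this is a P-position: the player to move is in a losing position under optimal play.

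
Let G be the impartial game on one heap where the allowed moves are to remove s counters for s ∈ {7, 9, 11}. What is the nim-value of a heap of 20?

Build the Grundy sequence with g(k) = mex{g(k−s) : s ∈ {7, 9, 11}, s ≤ k}:
k:     0  1  2  3  4  5  6  7  8  9 10 11 12 13 14 15 16 17 18 19 20
g(k):  0  0  0  0  0  0  0  1  1  1  1  1  1  1  2  2  2  2  0  0  0
So g(20) = 0.

0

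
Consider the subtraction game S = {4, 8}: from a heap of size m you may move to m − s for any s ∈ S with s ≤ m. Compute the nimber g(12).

0

Build the Grundy sequence with g(k) = mex{g(k−s) : s ∈ {4, 8}, s ≤ k}:
k:     0  1  2  3  4  5  6  7  8  9 10 11 12
g(k):  0  0  0  0  1  1  1  1  2  2  2  2  0
So g(12) = 0.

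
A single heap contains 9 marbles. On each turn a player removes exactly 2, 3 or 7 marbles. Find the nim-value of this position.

Grundy values for subtraction set {2, 3, 7}:
k:     0  1  2  3  4  5  6  7  8  9
g(k):  0  0  1  1  2  0  0  1  1  2
So g(9) = 2.

2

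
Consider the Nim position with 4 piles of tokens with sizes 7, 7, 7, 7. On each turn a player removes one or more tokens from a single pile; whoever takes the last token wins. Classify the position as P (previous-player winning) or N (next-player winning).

P-position

Compute the nim-sum pairwise:
7 XOR 7 = 0
0 XOR 7 = 7
7 XOR 7 = 0
The nim-sum is 0, so this is a P-position: the player to move is in a losing position under optimal play.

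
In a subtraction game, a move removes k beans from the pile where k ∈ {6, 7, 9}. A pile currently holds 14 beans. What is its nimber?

2

Compute g(0), g(1), … for moves {6, 7, 9}:
g(0) = mex{} = 0
g(1) = mex{} = 0
g(2) = mex{} = 0
g(3) = mex{} = 0
g(4) = mex{} = 0
g(5) = mex{} = 0
g(6) = mex{0} = 1
g(7) = mex{0} = 1
g(8) = mex{0} = 1
g(9) = mex{0} = 1
g(10) = mex{0} = 1
g(11) = mex{0} = 1
g(12) = mex{0,1} = 2
g(13) = mex{0,1} = 2
g(14) = mex{0,1} = 2
So g(14) = 2.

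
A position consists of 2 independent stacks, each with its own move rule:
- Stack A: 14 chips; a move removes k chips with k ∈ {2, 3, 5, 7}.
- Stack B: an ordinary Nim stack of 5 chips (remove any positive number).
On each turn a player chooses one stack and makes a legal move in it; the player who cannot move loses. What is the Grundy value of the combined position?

7

Grundy values for stack A (subtraction set {2, 3, 5, 7}):
k:     0  1  2  3  4  5  6  7  8  9 10 11 12 13 14
g(k):  0  0  1  1  2  2  3  3  4  0  0  1  1  2  2
So g(14) = 2.
Stack B is a plain Nim stack of size 5, so its Grundy value is 5.
By the Sprague-Grundy theorem, the Grundy value of a sum of independent games is the XOR of the component values.
Combined value = 2 XOR 5 = 7.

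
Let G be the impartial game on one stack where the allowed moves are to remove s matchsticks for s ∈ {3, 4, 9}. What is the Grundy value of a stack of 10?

1

Build the Grundy sequence with g(k) = mex{g(k−s) : s ∈ {3, 4, 9}, s ≤ k}:
k:     0  1  2  3  4  5  6  7  8  9 10
g(k):  0  0  0  1  1  1  2  0  0  3  1
So g(10) = 1.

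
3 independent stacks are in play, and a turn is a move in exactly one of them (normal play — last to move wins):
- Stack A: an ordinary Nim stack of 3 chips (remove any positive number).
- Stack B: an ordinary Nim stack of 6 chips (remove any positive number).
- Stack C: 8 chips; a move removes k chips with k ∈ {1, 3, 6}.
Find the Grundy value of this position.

7

Stack A is a plain Nim stack of size 3, so its Grundy value is 3.
Stack B is a plain Nim stack of size 6, so its Grundy value is 6.
Grundy values for stack C (subtraction set {1, 3, 6}):
k:     0  1  2  3  4  5  6  7  8
g(k):  0  1  0  1  0  1  2  3  2
So g(8) = 2.
The value of a disjunctive sum is the nim-sum of the parts.
Combined value = 3 XOR 6 XOR 2 = 7.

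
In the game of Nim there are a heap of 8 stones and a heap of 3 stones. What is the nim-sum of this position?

11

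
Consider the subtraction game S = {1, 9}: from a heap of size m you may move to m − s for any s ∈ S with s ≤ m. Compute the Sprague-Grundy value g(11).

1

Compute g(0), g(1), … for moves {1, 9}:
g(0) = mex{} = 0
g(1) = mex{0} = 1
g(2) = mex{1} = 0
g(3) = mex{0} = 1
g(4) = mex{1} = 0
g(5) = mex{0} = 1
g(6) = mex{1} = 0
g(7) = mex{0} = 1
g(8) = mex{1} = 0
g(9) = mex{0} = 1
g(10) = mex{1} = 0
g(11) = mex{0} = 1
So g(11) = 1.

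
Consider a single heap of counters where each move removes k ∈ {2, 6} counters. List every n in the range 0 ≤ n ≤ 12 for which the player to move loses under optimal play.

0, 1, 4, 5, 8, 9, 12

Compute g(0), g(1), … for moves {2, 6}:
g(0) = mex{} = 0
g(1) = mex{} = 0
g(2) = mex{0} = 1
g(3) = mex{0} = 1
g(4) = mex{1} = 0
g(5) = mex{1} = 0
g(6) = mex{0} = 1
g(7) = mex{0} = 1
g(8) = mex{1} = 0
g(9) = mex{1} = 0
g(10) = mex{0} = 1
g(11) = mex{0} = 1
g(12) = mex{1} = 0
The P-positions (g = 0) in 0..12 are 0, 1, 4, 5, 8, 9, 12.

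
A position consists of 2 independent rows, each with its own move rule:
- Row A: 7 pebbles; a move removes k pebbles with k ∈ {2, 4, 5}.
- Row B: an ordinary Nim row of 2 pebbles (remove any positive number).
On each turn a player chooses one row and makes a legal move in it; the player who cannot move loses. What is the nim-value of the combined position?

2

Build the Grundy sequence for row A with g(k) = mex{g(k−s) : s ∈ {2, 4, 5}, s ≤ k}:
k:     0  1  2  3  4  5  6  7
g(k):  0  0  1  1  2  2  3  0
So g(7) = 0.
Row B is a plain Nim row of size 2, so its Grundy value is 2.
By the Sprague-Grundy theorem, the Grundy value of a sum of independent games is the XOR of the component values.
Combined value = 0 XOR 2 = 2.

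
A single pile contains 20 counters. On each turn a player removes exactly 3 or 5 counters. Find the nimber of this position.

Compute g(0), g(1), … for moves {3, 5}:
k:     0  1  2  3  4  5  6  7  8  9 10 11 12 13 14 15 16 17 18 19 20
g(k):  0  0  0  1  1  1  2  2  0  0  0  1  1  1  2  2  0  0  0  1  1
So g(20) = 1.

1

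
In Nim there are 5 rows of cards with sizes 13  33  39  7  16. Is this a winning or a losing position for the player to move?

Winning position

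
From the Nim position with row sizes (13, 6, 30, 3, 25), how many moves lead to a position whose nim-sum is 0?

3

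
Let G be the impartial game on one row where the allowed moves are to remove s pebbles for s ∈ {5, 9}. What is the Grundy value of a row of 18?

0

Compute g(0), g(1), … for moves {5, 9}:
k:     0  1  2  3  4  5  6  7  8  9 10 11 12 13 14 15 16 17 18
g(k):  0  0  0  0  0  1  1  1  1  1  2  2  2  2  0  0  0  0  0
So g(18) = 0.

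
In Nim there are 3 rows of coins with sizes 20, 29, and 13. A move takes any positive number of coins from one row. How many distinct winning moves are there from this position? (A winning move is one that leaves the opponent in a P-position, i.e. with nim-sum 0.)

Nim-sum: 20 ⊕ 29 ⊕ 13 = 4.
The overall nim-sum is X = 4. A row of size p has a winning move iff p XOR X < p (reduce it to p XOR X).
  20: 20 XOR 4 = 16 < 20 — winning move (to 16).
  29: 29 XOR 4 = 25 < 29 — winning move (to 25).
  13: 13 XOR 4 = 9 < 13 — winning move (to 9).
That gives 3 winning moves.

3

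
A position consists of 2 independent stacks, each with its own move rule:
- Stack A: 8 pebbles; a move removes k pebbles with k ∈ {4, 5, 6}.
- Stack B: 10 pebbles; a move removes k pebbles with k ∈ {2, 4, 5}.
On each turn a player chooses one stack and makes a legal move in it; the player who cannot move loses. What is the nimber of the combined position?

3

Build the Grundy sequence for stack A with g(k) = mex{g(k−s) : s ∈ {4, 5, 6}, s ≤ k}:
g(0) = mex{} = 0
g(1) = mex{} = 0
g(2) = mex{} = 0
g(3) = mex{} = 0
g(4) = mex{0} = 1
g(5) = mex{0} = 1
g(6) = mex{0} = 1
g(7) = mex{0} = 1
g(8) = mex{0,1} = 2
So g(8) = 2.
For stack B, compute g(0), g(1), … with moves {2, 4, 5}:
g(0) = mex{} = 0
g(1) = mex{} = 0
g(2) = mex{0} = 1
g(3) = mex{0} = 1
g(4) = mex{0,1} = 2
g(5) = mex{0,1} = 2
g(6) = mex{0,1,2} = 3
g(7) = mex{1,2} = 0
g(8) = mex{1,2,3} = 0
g(9) = mex{0,2} = 1
g(10) = mex{0,2,3} = 1
So g(10) = 1.
By the Sprague-Grundy theorem, the Grundy value of a sum of independent games is the XOR of the component values.
Combined value = 2 XOR 1 = 3.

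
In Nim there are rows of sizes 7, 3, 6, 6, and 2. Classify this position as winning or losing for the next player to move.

In binary:
  111  (7)
  011  (3)
  110  (6)
  110  (6)
  010  (2)
  ---
  110  (6)
The nim-sum is 6 ≠ 0, so this is an N-position: the player to move can win.

Winning position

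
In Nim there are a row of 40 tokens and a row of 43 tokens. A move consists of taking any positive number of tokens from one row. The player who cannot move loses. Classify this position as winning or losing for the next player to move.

Winning position

Nim-sum: 40 ⊕ 43 = 3.
The nim-sum is 3 ≠ 0, so this is an N-position: the player to move can win.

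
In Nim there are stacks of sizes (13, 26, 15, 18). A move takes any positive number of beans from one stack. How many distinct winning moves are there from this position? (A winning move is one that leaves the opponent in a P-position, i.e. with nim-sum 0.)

3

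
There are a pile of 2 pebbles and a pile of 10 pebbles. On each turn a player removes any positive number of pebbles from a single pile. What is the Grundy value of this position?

Compute the nim-sum pairwise:
2 ⊕ 10 = 8

8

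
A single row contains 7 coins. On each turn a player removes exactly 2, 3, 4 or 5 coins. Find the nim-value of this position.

Grundy values for subtraction set {2, 3, 4, 5}:
g(0) = mex{} = 0
g(1) = mex{} = 0
g(2) = mex{0} = 1
g(3) = mex{0} = 1
g(4) = mex{0,1} = 2
g(5) = mex{0,1} = 2
g(6) = mex{0,1,2} = 3
g(7) = mex{1,2} = 0
So g(7) = 0.

0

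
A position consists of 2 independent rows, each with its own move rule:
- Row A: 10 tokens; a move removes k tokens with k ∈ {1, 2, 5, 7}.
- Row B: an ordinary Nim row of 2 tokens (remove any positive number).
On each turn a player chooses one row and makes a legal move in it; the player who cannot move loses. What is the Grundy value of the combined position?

For row A, compute g(0), g(1), … with moves {1, 2, 5, 7}:
k:     0  1  2  3  4  5  6  7  8  9 10
g(k):  0  1  2  0  1  2  0  1  2  0  1
So g(10) = 1.
Row B is a plain Nim row of size 2, so its Grundy value is 2.
By the Sprague-Grundy theorem, the Grundy value of a sum of independent games is the XOR of the component values.
Combined value = 1 ⊕ 2 = 3.

3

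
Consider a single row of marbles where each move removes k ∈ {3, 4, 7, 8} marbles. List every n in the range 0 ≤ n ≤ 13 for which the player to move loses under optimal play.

0, 1, 2, 11, 12, 13

Build the Grundy sequence with g(k) = mex{g(k−s) : s ∈ {3, 4, 7, 8}, s ≤ k}:
g(0) = mex{} = 0
g(1) = mex{} = 0
g(2) = mex{} = 0
g(3) = mex{0} = 1
g(4) = mex{0} = 1
g(5) = mex{0} = 1
g(6) = mex{0,1} = 2
g(7) = mex{0,1} = 2
g(8) = mex{0,1} = 2
g(9) = mex{0,1,2} = 3
g(10) = mex{0,1,2} = 3
g(11) = mex{1,2} = 0
g(12) = mex{1,2,3} = 0
g(13) = mex{1,2,3} = 0
The P-positions (g = 0) in 0..13 are 0, 1, 2, 11, 12, 13.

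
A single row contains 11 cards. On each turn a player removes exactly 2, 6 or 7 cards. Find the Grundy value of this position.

1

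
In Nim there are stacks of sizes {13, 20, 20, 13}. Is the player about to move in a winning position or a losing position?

Losing position

Nim-sum: 13 ⊕ 20 ⊕ 20 ⊕ 13 = 0.
The nim-sum is 0, so this is a P-position: the player to move is in a losing position under optimal play.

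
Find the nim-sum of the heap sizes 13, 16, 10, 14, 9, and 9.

25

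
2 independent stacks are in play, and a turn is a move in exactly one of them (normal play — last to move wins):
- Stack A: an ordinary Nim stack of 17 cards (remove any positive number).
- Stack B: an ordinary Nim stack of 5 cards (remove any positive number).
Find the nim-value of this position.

20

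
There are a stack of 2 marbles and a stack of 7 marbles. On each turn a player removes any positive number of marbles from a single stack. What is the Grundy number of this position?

Compute the nim-sum pairwise:
2 ^ 7 = 5

5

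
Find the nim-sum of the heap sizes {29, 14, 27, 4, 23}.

Write each in binary and XOR column by column:
  11101  (29)
  01110  (14)
  11011  (27)
  00100  (4)
  10111  (23)
  -----
  11011  (27)

27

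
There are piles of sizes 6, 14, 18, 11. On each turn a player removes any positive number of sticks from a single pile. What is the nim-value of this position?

Compute the nim-sum pairwise:
6 ⊕ 14 = 8
8 ⊕ 18 = 26
26 ⊕ 11 = 17

17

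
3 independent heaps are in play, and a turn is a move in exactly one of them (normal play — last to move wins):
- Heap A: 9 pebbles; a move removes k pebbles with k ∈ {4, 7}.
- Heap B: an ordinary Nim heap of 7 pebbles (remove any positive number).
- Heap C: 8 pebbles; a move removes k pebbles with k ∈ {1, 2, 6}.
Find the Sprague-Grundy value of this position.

Build the Grundy sequence for heap A with g(k) = mex{g(k−s) : s ∈ {4, 7}, s ≤ k}:
g(0) = mex{} = 0
g(1) = mex{} = 0
g(2) = mex{} = 0
g(3) = mex{} = 0
g(4) = mex{0} = 1
g(5) = mex{0} = 1
g(6) = mex{0} = 1
g(7) = mex{0} = 1
g(8) = mex{0,1} = 2
g(9) = mex{0,1} = 2
So g(9) = 2.
Heap B is a plain Nim heap of size 7, so its Grundy value is 7.
For heap C, compute g(0), g(1), … with moves {1, 2, 6}:
g(0) = mex{} = 0
g(1) = mex{0} = 1
g(2) = mex{0,1} = 2
g(3) = mex{1,2} = 0
g(4) = mex{0,2} = 1
g(5) = mex{0,1} = 2
g(6) = mex{0,1,2} = 3
g(7) = mex{1,2,3} = 0
g(8) = mex{0,2,3} = 1
So g(8) = 1.
By the Sprague-Grundy theorem, the Grundy value of a sum of independent games is the XOR of the component values.
Combined value = 2 ⊕ 7 ⊕ 1 = 4.

4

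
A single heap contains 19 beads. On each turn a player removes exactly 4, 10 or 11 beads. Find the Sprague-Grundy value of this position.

Grundy values for subtraction set {4, 10, 11}:
k:     0  1  2  3  4  5  6  7  8  9 10 11 12 13 14 15 16 17 18 19
g(k):  0  0  0  0  1  1  1  1  0  0  2  2  1  1  3  0  0  0  2  1
So g(19) = 1.

1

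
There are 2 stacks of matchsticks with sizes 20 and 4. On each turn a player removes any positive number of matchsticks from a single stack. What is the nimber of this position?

Nim-sum: 20 XOR 4 = 16.

16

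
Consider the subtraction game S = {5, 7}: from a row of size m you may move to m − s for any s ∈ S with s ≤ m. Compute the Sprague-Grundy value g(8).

1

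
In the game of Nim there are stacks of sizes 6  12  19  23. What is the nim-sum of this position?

Nim-sum: 6 ⊕ 12 ⊕ 19 ⊕ 23 = 14.

14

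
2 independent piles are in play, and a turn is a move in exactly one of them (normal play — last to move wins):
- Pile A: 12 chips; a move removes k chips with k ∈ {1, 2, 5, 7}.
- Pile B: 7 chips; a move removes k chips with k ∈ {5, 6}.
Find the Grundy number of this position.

1

Grundy values for pile A (subtraction set {1, 2, 5, 7}):
k:     0  1  2  3  4  5  6  7  8  9 10 11 12
g(k):  0  1  2  0  1  2  0  1  2  0  1  2  0
So g(12) = 0.
Build the Grundy sequence for pile B with g(k) = mex{g(k−s) : s ∈ {5, 6}, s ≤ k}:
g(0) = mex{} = 0
g(1) = mex{} = 0
g(2) = mex{} = 0
g(3) = mex{} = 0
g(4) = mex{} = 0
g(5) = mex{0} = 1
g(6) = mex{0} = 1
g(7) = mex{0} = 1
So g(7) = 1.
By the Sprague-Grundy theorem, the Grundy value of a sum of independent games is the XOR of the component values.
Combined value = 0 ⊕ 1 = 1.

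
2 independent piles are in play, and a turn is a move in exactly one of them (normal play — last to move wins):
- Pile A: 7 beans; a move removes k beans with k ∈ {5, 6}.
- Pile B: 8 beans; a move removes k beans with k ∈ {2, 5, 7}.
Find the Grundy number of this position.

Grundy values for pile A (subtraction set {5, 6}):
g(0) = mex{} = 0
g(1) = mex{} = 0
g(2) = mex{} = 0
g(3) = mex{} = 0
g(4) = mex{} = 0
g(5) = mex{0} = 1
g(6) = mex{0} = 1
g(7) = mex{0} = 1
So g(7) = 1.
Build the Grundy sequence for pile B with g(k) = mex{g(k−s) : s ∈ {2, 5, 7}, s ≤ k}:
k:     0  1  2  3  4  5  6  7  8
g(k):  0  0  1  1  0  2  1  3  2
So g(8) = 2.
The value of a disjunctive sum is the nim-sum of the parts.
Combined value = 1 XOR 2 = 3.

3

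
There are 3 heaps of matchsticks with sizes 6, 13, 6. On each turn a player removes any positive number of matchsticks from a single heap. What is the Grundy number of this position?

In binary:
  0110  (6)
  1101  (13)
  0110  (6)
  ----
  1101  (13)

13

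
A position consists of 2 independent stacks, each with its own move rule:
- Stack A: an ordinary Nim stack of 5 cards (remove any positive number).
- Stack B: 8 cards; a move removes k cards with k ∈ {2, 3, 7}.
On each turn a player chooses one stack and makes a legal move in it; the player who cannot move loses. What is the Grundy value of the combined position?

4

Stack A is a plain Nim stack of size 5, so its Grundy value is 5.
Grundy values for stack B (subtraction set {2, 3, 7}):
k:     0  1  2  3  4  5  6  7  8
g(k):  0  0  1  1  2  0  0  1  1
So g(8) = 1.
The value of a disjunctive sum is the nim-sum of the parts.
Combined value = 5 XOR 1 = 4.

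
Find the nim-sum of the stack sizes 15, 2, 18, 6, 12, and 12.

Nim-sum: 15 XOR 2 XOR 18 XOR 6 XOR 12 XOR 12 = 25.

25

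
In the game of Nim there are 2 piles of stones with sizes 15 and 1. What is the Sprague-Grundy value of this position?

14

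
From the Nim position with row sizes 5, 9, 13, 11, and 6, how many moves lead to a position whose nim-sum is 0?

3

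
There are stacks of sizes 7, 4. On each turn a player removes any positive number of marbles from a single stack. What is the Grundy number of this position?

Bitwise XOR of the heap sizes:
  111  (7)
  100  (4)
  ---
  011  (3)

3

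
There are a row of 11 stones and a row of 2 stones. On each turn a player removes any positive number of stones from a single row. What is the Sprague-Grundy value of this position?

9

Nim-sum: 11 ^ 2 = 9.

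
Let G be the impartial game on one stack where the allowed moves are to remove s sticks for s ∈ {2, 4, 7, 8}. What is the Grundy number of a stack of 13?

1

Grundy values for subtraction set {2, 4, 7, 8}:
g(0) = mex{} = 0
g(1) = mex{} = 0
g(2) = mex{0} = 1
g(3) = mex{0} = 1
g(4) = mex{0,1} = 2
g(5) = mex{0,1} = 2
g(6) = mex{1,2} = 0
g(7) = mex{0,1,2} = 3
g(8) = mex{0,2} = 1
g(9) = mex{0,1,2,3} = 4
g(10) = mex{0,1} = 2
g(11) = mex{1,2,3,4} = 0
g(12) = mex{1,2} = 0
g(13) = mex{0,2,4} = 1
So g(13) = 1.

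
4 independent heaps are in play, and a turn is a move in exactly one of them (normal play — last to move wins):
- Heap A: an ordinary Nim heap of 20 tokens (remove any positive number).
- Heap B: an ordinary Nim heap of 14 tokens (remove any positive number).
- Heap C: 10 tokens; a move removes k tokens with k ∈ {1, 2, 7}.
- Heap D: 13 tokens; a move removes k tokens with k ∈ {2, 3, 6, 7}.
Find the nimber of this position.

25

Heap A is a plain Nim heap of size 20, so its Grundy value is 20.
Heap B is a plain Nim heap of size 14, so its Grundy value is 14.
For heap C, compute g(0), g(1), … with moves {1, 2, 7}:
k:     0  1  2  3  4  5  6  7  8  9 10
g(k):  0  1  2  0  1  2  0  1  2  0  1
So g(10) = 1.
Grundy values for heap D (subtraction set {2, 3, 6, 7}):
k:     0  1  2  3  4  5  6  7  8  9 10 11 12 13
g(k):  0  0  1  1  2  0  3  1  2  0  0  1  1  2
So g(13) = 2.
The value of a disjunctive sum is the nim-sum of the parts.
Combined value = 20 XOR 14 XOR 1 XOR 2 = 25.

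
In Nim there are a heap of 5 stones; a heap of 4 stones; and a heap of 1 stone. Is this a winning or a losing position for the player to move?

Bitwise XOR of the heap sizes:
  101  (5)
  100  (4)
  001  (1)
  ---
  000  (0)
The nim-sum is 0, so this is a P-position: the player to move is in a losing position under optimal play.

Losing position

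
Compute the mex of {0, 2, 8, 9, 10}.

1

0 is in the set but 1 is not, so the mex is 1.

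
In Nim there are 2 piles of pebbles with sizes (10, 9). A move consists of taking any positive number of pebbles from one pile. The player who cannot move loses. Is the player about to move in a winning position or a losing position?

Compute the nim-sum pairwise:
10 ⊕ 9 = 3
The nim-sum is 3 ≠ 0, so this is an N-position: the player to move can win.

Winning position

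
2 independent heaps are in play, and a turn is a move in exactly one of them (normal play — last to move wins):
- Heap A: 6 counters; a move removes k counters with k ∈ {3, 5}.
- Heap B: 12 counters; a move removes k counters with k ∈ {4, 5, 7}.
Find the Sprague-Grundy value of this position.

2

For heap A, compute g(0), g(1), … with moves {3, 5}:
k:     0  1  2  3  4  5  6
g(k):  0  0  0  1  1  1  2
So g(6) = 2.
Build the Grundy sequence for heap B with g(k) = mex{g(k−s) : s ∈ {4, 5, 7}, s ≤ k}:
g(0) = mex{} = 0
g(1) = mex{} = 0
g(2) = mex{} = 0
g(3) = mex{} = 0
g(4) = mex{0} = 1
g(5) = mex{0} = 1
g(6) = mex{0} = 1
g(7) = mex{0} = 1
g(8) = mex{0,1} = 2
g(9) = mex{0,1} = 2
g(10) = mex{0,1} = 2
g(11) = mex{1} = 0
g(12) = mex{1,2} = 0
So g(12) = 0.
The value of a disjunctive sum is the nim-sum of the parts.
Combined value = 2 XOR 0 = 2.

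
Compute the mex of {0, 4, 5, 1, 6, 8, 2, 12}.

The values 0, 1, 2 are all present; 3 is the first non-negative integer missing from the set.

3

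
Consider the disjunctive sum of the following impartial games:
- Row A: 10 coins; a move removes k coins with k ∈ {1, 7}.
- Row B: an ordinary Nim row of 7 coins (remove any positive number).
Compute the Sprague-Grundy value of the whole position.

For row A, compute g(0), g(1), … with moves {1, 7}:
k:     0  1  2  3  4  5  6  7  8  9 10
g(k):  0  1  0  1  0  1  0  1  0  1  0
So g(10) = 0.
Row B is a plain Nim row of size 7, so its Grundy value is 7.
The value of a disjunctive sum is the nim-sum of the parts.
Combined value = 0 ⊕ 7 = 7.

7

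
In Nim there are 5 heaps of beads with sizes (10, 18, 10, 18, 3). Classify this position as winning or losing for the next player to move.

Winning position

Nim-sum: 10 ⊕ 18 ⊕ 10 ⊕ 18 ⊕ 3 = 3.
The nim-sum is 3 ≠ 0, so this is an N-position: the player to move can win.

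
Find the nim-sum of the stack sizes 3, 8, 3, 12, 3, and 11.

12

Compute the nim-sum pairwise:
3 ⊕ 8 = 11
11 ⊕ 3 = 8
8 ⊕ 12 = 4
4 ⊕ 3 = 7
7 ⊕ 11 = 12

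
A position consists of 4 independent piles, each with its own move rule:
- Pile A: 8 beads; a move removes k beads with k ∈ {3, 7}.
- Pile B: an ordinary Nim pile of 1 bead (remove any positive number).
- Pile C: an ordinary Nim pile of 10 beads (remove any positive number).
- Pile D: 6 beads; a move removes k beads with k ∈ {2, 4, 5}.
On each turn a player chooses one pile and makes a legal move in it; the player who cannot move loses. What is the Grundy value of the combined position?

10

Build the Grundy sequence for pile A with g(k) = mex{g(k−s) : s ∈ {3, 7}, s ≤ k}:
g(0) = mex{} = 0
g(1) = mex{} = 0
g(2) = mex{} = 0
g(3) = mex{0} = 1
g(4) = mex{0} = 1
g(5) = mex{0} = 1
g(6) = mex{1} = 0
g(7) = mex{0,1} = 2
g(8) = mex{0,1} = 2
So g(8) = 2.
Pile B is a plain Nim pile of size 1, so its Grundy value is 1.
Pile C is a plain Nim pile of size 10, so its Grundy value is 10.
Grundy values for pile D (subtraction set {2, 4, 5}):
g(0) = mex{} = 0
g(1) = mex{} = 0
g(2) = mex{0} = 1
g(3) = mex{0} = 1
g(4) = mex{0,1} = 2
g(5) = mex{0,1} = 2
g(6) = mex{0,1,2} = 3
So g(6) = 3.
The value of a disjunctive sum is the nim-sum of the parts.
Combined value = 2 XOR 1 XOR 10 XOR 3 = 10.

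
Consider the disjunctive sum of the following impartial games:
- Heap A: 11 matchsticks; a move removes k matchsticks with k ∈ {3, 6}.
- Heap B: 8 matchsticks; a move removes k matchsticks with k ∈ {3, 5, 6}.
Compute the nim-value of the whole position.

Grundy values for heap A (subtraction set {3, 6}):
g(0) = mex{} = 0
g(1) = mex{} = 0
g(2) = mex{} = 0
g(3) = mex{0} = 1
g(4) = mex{0} = 1
g(5) = mex{0} = 1
g(6) = mex{0,1} = 2
g(7) = mex{0,1} = 2
g(8) = mex{0,1} = 2
g(9) = mex{1,2} = 0
g(10) = mex{1,2} = 0
g(11) = mex{1,2} = 0
So g(11) = 0.
Grundy values for heap B (subtraction set {3, 5, 6}):
g(0) = mex{} = 0
g(1) = mex{} = 0
g(2) = mex{} = 0
g(3) = mex{0} = 1
g(4) = mex{0} = 1
g(5) = mex{0} = 1
g(6) = mex{0,1} = 2
g(7) = mex{0,1} = 2
g(8) = mex{0,1} = 2
So g(8) = 2.
The value of a disjunctive sum is the nim-sum of the parts.
Combined value = 0 XOR 2 = 2.

2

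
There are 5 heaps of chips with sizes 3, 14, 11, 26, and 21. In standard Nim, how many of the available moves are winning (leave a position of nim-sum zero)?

3

Nim-sum: 3 ⊕ 14 ⊕ 11 ⊕ 26 ⊕ 21 = 9.
The overall nim-sum is X = 9. A heap of size p has a winning move iff p XOR X < p (reduce it to p XOR X).
  3: 3 XOR 9 = 10 ≥ 3 — no move.
  14: 14 XOR 9 = 7 < 14 — winning move (to 7).
  11: 11 XOR 9 = 2 < 11 — winning move (to 2).
  26: 26 XOR 9 = 19 < 26 — winning move (to 19).
  21: 21 XOR 9 = 28 ≥ 21 — no move.
That gives 3 winning moves.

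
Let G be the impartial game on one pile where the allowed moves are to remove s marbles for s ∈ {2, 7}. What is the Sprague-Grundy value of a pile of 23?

Compute g(0), g(1), … for moves {2, 7}:
k:     0  1  2  3  4  5  6  7  8  9 10 11 12 13 14 15 16 17 18 19 20 21 22 23
g(k):  0  0  1  1  0  0  1  1  2  0  0  1  1  0  0  1  1  2  0  0  1  1  0  0
So g(23) = 0.

0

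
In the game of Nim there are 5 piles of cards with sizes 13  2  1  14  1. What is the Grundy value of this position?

1

In binary:
  1101  (13)
  0010  (2)
  0001  (1)
  1110  (14)
  0001  (1)
  ----
  0001  (1)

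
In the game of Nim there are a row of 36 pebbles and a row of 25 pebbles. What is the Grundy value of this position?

61

Nim-sum: 36 ^ 25 = 61.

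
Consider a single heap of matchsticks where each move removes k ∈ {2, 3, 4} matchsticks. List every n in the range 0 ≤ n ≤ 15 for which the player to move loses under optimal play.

Build the Grundy sequence with g(k) = mex{g(k−s) : s ∈ {2, 3, 4}, s ≤ k}:
k:     0  1  2  3  4  5  6  7  8  9 10 11 12 13 14 15
g(k):  0  0  1  1  2  2  0  0  1  1  2  2  0  0  1  1
The P-positions (g = 0) in 0..15 are 0, 1, 6, 7, 12, 13.

0, 1, 6, 7, 12, 13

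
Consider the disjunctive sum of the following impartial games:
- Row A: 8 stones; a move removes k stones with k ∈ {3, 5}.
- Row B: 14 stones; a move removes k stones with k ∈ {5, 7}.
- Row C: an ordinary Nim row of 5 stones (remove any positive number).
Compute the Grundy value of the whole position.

5

Grundy values for row A (subtraction set {3, 5}):
g(0) = mex{} = 0
g(1) = mex{} = 0
g(2) = mex{} = 0
g(3) = mex{0} = 1
g(4) = mex{0} = 1
g(5) = mex{0} = 1
g(6) = mex{0,1} = 2
g(7) = mex{0,1} = 2
g(8) = mex{1} = 0
So g(8) = 0.
For row B, compute g(0), g(1), … with moves {5, 7}:
k:     0  1  2  3  4  5  6  7  8  9 10 11 12 13 14
g(k):  0  0  0  0  0  1  1  1  1  1  2  2  0  0  0
So g(14) = 0.
Row C is a plain Nim row of size 5, so its Grundy value is 5.
The value of a disjunctive sum is the nim-sum of the parts.
Combined value = 0 XOR 0 XOR 5 = 5.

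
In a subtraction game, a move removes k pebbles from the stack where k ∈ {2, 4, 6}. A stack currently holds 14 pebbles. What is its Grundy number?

Grundy values for subtraction set {2, 4, 6}:
k:     0  1  2  3  4  5  6  7  8  9 10 11 12 13 14
g(k):  0  0  1  1  2  2  3  3  0  0  1  1  2  2  3
So g(14) = 3.

3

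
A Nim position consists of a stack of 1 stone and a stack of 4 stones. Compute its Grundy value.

Compute the nim-sum pairwise:
1 XOR 4 = 5

5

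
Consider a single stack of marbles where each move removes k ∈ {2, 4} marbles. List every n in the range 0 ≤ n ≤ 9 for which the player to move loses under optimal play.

0, 1, 6, 7

Compute g(0), g(1), … for moves {2, 4}:
k:     0  1  2  3  4  5  6  7  8  9
g(k):  0  0  1  1  2  2  0  0  1  1
The P-positions (g = 0) in 0..9 are 0, 1, 6, 7.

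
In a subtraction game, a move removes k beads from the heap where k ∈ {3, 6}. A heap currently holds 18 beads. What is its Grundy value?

0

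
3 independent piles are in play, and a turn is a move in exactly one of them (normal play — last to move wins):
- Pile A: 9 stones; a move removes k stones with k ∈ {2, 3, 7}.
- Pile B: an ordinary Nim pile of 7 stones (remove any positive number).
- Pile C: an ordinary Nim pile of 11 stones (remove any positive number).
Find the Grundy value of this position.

14

Build the Grundy sequence for pile A with g(k) = mex{g(k−s) : s ∈ {2, 3, 7}, s ≤ k}:
k:     0  1  2  3  4  5  6  7  8  9
g(k):  0  0  1  1  2  0  0  1  1  2
So g(9) = 2.
Pile B is a plain Nim pile of size 7, so its Grundy value is 7.
Pile C is a plain Nim pile of size 11, so its Grundy value is 11.
The value of a disjunctive sum is the nim-sum of the parts.
Combined value = 2 XOR 7 XOR 11 = 14.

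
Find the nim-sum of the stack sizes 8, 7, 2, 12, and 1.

In binary:
  1000  (8)
  0111  (7)
  0010  (2)
  1100  (12)
  0001  (1)
  ----
  0000  (0)

0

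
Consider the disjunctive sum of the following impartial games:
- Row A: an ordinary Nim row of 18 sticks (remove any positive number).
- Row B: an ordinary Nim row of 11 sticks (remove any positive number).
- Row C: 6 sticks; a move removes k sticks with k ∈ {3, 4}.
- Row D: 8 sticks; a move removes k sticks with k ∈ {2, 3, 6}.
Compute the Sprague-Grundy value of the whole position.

25

Row A is a plain Nim row of size 18, so its Grundy value is 18.
Row B is a plain Nim row of size 11, so its Grundy value is 11.
For row C, compute g(0), g(1), … with moves {3, 4}:
k:     0  1  2  3  4  5  6
g(k):  0  0  0  1  1  1  2
So g(6) = 2.
For row D, compute g(0), g(1), … with moves {2, 3, 6}:
k:     0  1  2  3  4  5  6  7  8
g(k):  0  0  1  1  2  0  3  1  2
So g(8) = 2.
The value of a disjunctive sum is the nim-sum of the parts.
Combined value = 18 XOR 11 XOR 2 XOR 2 = 25.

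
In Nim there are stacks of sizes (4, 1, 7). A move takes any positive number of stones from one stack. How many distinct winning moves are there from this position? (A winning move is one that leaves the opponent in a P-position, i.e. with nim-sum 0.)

1

Nim-sum: 4 XOR 1 XOR 7 = 2.
The overall nim-sum is X = 2. A stack of size p has a winning move iff p XOR X < p (reduce it to p XOR X).
  4: 4 XOR 2 = 6 ≥ 4 — no move.
  1: 1 XOR 2 = 3 ≥ 1 — no move.
  7: 7 XOR 2 = 5 < 7 — winning move (to 5).
That gives 1 winning move.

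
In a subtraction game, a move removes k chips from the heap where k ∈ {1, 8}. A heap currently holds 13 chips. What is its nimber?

0

Build the Grundy sequence with g(k) = mex{g(k−s) : s ∈ {1, 8}, s ≤ k}:
g(0) = mex{} = 0
g(1) = mex{0} = 1
g(2) = mex{1} = 0
g(3) = mex{0} = 1
g(4) = mex{1} = 0
g(5) = mex{0} = 1
g(6) = mex{1} = 0
g(7) = mex{0} = 1
g(8) = mex{0,1} = 2
g(9) = mex{1,2} = 0
g(10) = mex{0} = 1
g(11) = mex{1} = 0
g(12) = mex{0} = 1
g(13) = mex{1} = 0
So g(13) = 0.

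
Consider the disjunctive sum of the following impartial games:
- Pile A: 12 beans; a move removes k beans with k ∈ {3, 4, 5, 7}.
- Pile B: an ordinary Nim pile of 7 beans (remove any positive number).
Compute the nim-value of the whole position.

For pile A, compute g(0), g(1), … with moves {3, 4, 5, 7}:
g(0) = mex{} = 0
g(1) = mex{} = 0
g(2) = mex{} = 0
g(3) = mex{0} = 1
g(4) = mex{0} = 1
g(5) = mex{0} = 1
g(6) = mex{0,1} = 2
g(7) = mex{0,1} = 2
g(8) = mex{0,1} = 2
g(9) = mex{0,1,2} = 3
g(10) = mex{1,2} = 0
g(11) = mex{1,2} = 0
g(12) = mex{1,2,3} = 0
So g(12) = 0.
Pile B is a plain Nim pile of size 7, so its Grundy value is 7.
By the Sprague-Grundy theorem, the Grundy value of a sum of independent games is the XOR of the component values.
Combined value = 0 ⊕ 7 = 7.

7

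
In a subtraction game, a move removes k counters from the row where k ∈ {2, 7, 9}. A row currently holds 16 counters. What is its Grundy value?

0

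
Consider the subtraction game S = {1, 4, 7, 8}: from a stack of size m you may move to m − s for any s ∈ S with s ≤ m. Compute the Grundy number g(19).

3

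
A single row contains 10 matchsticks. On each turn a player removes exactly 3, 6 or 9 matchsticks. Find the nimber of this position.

Grundy values for subtraction set {3, 6, 9}:
g(0) = mex{} = 0
g(1) = mex{} = 0
g(2) = mex{} = 0
g(3) = mex{0} = 1
g(4) = mex{0} = 1
g(5) = mex{0} = 1
g(6) = mex{0,1} = 2
g(7) = mex{0,1} = 2
g(8) = mex{0,1} = 2
g(9) = mex{0,1,2} = 3
g(10) = mex{0,1,2} = 3
So g(10) = 3.

3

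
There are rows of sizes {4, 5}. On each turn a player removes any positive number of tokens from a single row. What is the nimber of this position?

1

Write each in binary and XOR column by column:
  100  (4)
  101  (5)
  ---
  001  (1)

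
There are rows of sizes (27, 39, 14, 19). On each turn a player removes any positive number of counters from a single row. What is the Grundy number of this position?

33

In binary:
  011011  (27)
  100111  (39)
  001110  (14)
  010011  (19)
  ------
  100001  (33)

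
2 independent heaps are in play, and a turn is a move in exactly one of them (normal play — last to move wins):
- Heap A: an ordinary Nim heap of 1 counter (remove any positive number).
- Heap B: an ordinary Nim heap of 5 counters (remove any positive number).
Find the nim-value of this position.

4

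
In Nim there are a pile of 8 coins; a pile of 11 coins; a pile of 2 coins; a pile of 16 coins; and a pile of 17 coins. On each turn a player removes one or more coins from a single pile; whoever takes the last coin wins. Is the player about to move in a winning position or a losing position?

Losing position

Bitwise XOR of the heap sizes:
  01000  (8)
  01011  (11)
  00010  (2)
  10000  (16)
  10001  (17)
  -----
  00000  (0)
The nim-sum is 0, so this is a P-position: the player to move is in a losing position under optimal play.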